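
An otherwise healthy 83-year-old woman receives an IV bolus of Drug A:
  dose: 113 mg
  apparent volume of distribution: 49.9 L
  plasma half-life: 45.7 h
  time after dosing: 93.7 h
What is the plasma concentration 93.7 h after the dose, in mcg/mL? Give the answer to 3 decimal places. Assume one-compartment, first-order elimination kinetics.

0.547 mcg/mL

C₀ = Dose / Vd = 113.0 / 49.9 = 2.265 mg/L
k = ln2 / t½ = 0.693147 / 45.7 = 0.01517 h⁻¹
C = C₀ · e^(−k·t) = 2.265 × e^(−0.01517 × 93.7)
  = 2.265 × 0.2414 = 0.5468 mg/L
(0.5468 mg/L = 0.5468 mcg/mL)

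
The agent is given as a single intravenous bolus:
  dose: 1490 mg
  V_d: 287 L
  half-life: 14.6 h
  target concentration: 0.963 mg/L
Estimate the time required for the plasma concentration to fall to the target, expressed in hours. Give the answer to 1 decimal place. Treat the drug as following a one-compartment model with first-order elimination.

35.5 h

C₀ = Dose / Vd = 1490 / 287 = 5.192 mg/L
k = ln2 / t½ = 0.693147 / 14.6 = 0.04748 h⁻¹
t = ln(C₀ / C) / k = ln(5.192 / 0.963) / 0.04748
  = ln(5.391) / 0.04748 = 1.685 / 0.04748 = 35.49 h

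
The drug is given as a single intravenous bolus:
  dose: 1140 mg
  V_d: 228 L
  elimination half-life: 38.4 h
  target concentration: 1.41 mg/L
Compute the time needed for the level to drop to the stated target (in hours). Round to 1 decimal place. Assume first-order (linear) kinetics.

C₀ = Dose / Vd = 1140 / 228 = 5.000 mg/L
k = ln2 / t½ = 0.693147 / 38.4 = 0.01805 h⁻¹
t = ln(C₀ / C) / k = ln(5.000 / 1.41) / 0.01805
  = ln(3.546) / 0.01805 = 1.266 / 0.01805 = 70.14 h

70.1 h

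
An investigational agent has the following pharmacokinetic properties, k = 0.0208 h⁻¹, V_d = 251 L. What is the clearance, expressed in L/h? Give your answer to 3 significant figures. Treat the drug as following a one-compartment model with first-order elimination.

5.22 L/h

CL = k × Vd = 0.0208 × 251 = 5.221 L/h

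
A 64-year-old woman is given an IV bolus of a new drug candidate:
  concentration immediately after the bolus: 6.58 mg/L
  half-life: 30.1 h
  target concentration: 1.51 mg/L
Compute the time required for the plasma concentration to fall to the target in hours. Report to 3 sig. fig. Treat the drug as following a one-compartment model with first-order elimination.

k = ln2 / t½ = 0.693147 / 30.1 = 0.02303 h⁻¹
t = ln(C₀ / C) / k = ln(6.580 / 1.51) / 0.02303
  = ln(4.358) / 0.02303 = 1.472 / 0.02303 = 63.92 h

63.9 h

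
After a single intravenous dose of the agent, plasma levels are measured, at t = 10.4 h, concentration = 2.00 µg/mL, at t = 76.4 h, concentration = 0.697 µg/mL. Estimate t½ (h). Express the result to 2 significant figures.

43 h

k = ln(C₁/C₂) / (t₂ − t₁) = ln(2.00/0.697) / (76.4 − 10.4)
  = 1.054 / 66.00 = 0.01597 h⁻¹
t½ = ln2 / k = 0.693147 / 0.01597 = 43.40 h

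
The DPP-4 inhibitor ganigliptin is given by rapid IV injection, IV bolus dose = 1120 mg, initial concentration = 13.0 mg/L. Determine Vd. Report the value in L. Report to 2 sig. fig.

86 L

Vd = Dose / C₀ = 1120 / 13.0 = 86.15 L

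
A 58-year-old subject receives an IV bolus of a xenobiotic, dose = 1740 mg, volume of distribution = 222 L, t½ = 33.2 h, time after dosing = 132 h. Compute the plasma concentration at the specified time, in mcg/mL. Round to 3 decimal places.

0.498 mcg/mL

C₀ = Dose / Vd = 1740 / 222 = 7.838 mg/L
k = ln2 / t½ = 0.693147 / 33.2 = 0.02088 h⁻¹
C = C₀ · e^(−k·t) = 7.838 × e^(−0.02088 × 132)
  = 7.838 × 0.06354 = 0.4980 mg/L
(0.4980 mg/L = 0.4980 mcg/mL)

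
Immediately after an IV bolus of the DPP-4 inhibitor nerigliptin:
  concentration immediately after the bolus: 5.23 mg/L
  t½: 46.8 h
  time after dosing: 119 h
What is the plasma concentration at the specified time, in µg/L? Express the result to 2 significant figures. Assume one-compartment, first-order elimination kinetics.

k = ln2 / t½ = 0.693147 / 46.8 = 0.01481 h⁻¹
C = C₀ · e^(−k·t) = 5.230 × e^(−0.01481 × 119)
  = 5.230 × 0.1716 = 0.8975 mg/L
Convert: 0.8975 mg/L × 1000 = 897.5 µg/L

900 µg/L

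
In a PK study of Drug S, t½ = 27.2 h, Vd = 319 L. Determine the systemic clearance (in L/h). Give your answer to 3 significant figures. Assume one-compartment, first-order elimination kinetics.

k = ln2 / t½ = 0.693147 / 27.2 = 0.02548 h⁻¹
CL = k × Vd = 0.02548 × 319 = 8.128 L/h

8.13 L/h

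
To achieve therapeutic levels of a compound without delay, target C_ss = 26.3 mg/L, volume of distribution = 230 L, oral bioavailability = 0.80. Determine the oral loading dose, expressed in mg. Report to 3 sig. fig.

LD = Css × Vd / F = 26.3 × 230 / 0.80 = 7561 mg

7560 mg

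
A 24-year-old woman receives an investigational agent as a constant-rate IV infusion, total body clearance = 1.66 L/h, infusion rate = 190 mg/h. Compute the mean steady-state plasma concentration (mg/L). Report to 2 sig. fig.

110 mg/L

At steady state Css = R₀ / CL = 190 / 1.660 = 114.5 mg/L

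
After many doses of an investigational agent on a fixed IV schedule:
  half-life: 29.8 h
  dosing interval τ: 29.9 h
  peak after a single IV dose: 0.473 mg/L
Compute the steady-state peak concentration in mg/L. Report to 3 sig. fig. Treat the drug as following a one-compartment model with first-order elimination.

k = ln2 / t½ = 0.693147 / 29.8 = 0.02326 h⁻¹
e^(−kτ) = e^(−0.02326 × 29.9) = 0.4988
Accumulation ratio R = 1 / (1 − e^(−kτ)) = 1 / (1 − 0.4988) = 1.995
Steady-state peak = C₀ × R = 0.473 × 1.995 = 0.9436 mg/L

0.944 mg/L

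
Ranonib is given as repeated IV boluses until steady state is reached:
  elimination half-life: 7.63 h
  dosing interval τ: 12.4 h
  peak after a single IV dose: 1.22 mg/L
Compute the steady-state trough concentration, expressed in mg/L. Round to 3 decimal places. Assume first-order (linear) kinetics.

k = ln2 / t½ = 0.693147 / 7.63 = 0.09084 h⁻¹
e^(−kτ) = e^(−0.09084 × 12.4) = 0.3242
Accumulation ratio R = 1 / (1 − e^(−kτ)) = 1 / (1 − 0.3242) = 1.480
Steady-state trough = C₀ × R × e^(−kτ) = 1.22 × 1.480 × 0.3242 = 0.5854 mg/L

0.585 mg/L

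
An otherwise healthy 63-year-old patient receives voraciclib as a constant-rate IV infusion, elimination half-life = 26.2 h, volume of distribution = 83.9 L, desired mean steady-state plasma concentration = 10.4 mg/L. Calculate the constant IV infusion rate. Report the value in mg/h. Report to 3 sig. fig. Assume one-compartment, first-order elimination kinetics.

23.1 mg/h

k = ln2 / t½ = 0.693147 / 26.2 = 0.02646 h⁻¹
CL = k × Vd = 0.02646 × 83.9 = 2.220 L/h
At steady state, infusion rate R₀ = Css × CL = 10.4 × 2.220 = 23.09 mg/h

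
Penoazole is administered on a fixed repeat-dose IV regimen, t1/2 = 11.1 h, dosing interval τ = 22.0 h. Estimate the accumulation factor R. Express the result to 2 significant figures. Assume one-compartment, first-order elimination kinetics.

1.3

k = ln2 / t½ = 0.693147 / 11.1 = 0.06245 h⁻¹
e^(−kτ) = e^(−0.06245 × 22.0) = 0.2531
Accumulation ratio R = 1 / (1 − e^(−kτ)) = 1 / (1 − 0.2531) = 1.339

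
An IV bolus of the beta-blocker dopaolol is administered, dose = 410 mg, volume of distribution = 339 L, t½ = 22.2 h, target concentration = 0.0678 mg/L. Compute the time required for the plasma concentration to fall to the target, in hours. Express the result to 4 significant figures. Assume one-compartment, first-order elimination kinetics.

92.28 h

C₀ = Dose / Vd = 410.0 / 339 = 1.209 mg/L
k = ln2 / t½ = 0.693147 / 22.2 = 0.03122 h⁻¹
t = ln(C₀ / C) / k = ln(1.209 / 0.0678) / 0.03122
  = ln(17.83) / 0.03122 = 2.881 / 0.03122 = 92.28 h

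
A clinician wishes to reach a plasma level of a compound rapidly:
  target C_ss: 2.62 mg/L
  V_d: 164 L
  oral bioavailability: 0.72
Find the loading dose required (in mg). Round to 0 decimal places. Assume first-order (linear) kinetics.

597 mg

LD = Css × Vd / F = 2.62 × 164 / 0.72 = 596.8 mg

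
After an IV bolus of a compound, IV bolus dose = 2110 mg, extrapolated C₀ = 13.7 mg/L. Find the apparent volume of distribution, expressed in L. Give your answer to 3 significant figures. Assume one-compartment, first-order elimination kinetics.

Vd = Dose / C₀ = 2110 / 13.7 = 154.0 L

154 L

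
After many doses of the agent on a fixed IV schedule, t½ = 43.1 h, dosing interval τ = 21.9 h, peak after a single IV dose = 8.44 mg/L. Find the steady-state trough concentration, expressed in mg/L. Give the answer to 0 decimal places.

k = ln2 / t½ = 0.693147 / 43.1 = 0.01608 h⁻¹
e^(−kτ) = e^(−0.01608 × 21.9) = 0.7032
Accumulation ratio R = 1 / (1 − e^(−kτ)) = 1 / (1 − 0.7032) = 3.369
Steady-state trough = C₀ × R × e^(−kτ) = 8.44 × 3.369 × 0.7032 = 20.00 mg/L

20 mg/L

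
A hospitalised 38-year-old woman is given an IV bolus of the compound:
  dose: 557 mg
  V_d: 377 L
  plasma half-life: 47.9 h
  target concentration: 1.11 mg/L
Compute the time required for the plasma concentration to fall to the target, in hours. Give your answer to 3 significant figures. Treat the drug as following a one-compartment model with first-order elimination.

19.8 h

C₀ = Dose / Vd = 557.0 / 377 = 1.477 mg/L
k = ln2 / t½ = 0.693147 / 47.9 = 0.01447 h⁻¹
t = ln(C₀ / C) / k = ln(1.477 / 1.11) / 0.01447
  = ln(1.331) / 0.01447 = 0.2859 / 0.01447 = 19.76 h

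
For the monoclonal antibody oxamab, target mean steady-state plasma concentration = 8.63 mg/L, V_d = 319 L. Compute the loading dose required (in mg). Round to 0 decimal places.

2753 mg

LD = Css × Vd = 8.63 × 319 = 2753 mg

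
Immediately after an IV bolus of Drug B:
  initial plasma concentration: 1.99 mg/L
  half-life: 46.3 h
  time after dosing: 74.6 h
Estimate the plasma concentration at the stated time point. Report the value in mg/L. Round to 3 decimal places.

k = ln2 / t½ = 0.693147 / 46.3 = 0.01497 h⁻¹
C = C₀ · e^(−k·t) = 1.990 × e^(−0.01497 × 74.6)
  = 1.990 × 0.3273 = 0.6513 mg/L

0.651 mg/L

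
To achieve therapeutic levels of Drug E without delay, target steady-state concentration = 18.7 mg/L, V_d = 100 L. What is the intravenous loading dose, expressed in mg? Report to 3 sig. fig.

1870 mg

LD = Css × Vd = 18.7 × 100 = 1870 mg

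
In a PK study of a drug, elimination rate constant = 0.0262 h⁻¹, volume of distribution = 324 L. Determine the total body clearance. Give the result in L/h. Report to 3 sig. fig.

8.49 L/h

CL = k × Vd = 0.0262 × 324 = 8.489 L/h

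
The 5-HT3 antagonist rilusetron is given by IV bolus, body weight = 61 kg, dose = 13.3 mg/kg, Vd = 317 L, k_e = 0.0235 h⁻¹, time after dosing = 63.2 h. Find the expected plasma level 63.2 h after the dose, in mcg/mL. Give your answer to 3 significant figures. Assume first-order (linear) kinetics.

0.580 mcg/mL

Total dose = 13.3 × 61 = 811.3 mg
C₀ = Dose / Vd = 811.3 / 317 = 2.559 mg/L
C = C₀ · e^(−k·t) = 2.559 × e^(−0.02350 × 63.2)
  = 2.559 × 0.2265 = 0.5796 mg/L
(0.5796 mg/L = 0.5796 mcg/mL)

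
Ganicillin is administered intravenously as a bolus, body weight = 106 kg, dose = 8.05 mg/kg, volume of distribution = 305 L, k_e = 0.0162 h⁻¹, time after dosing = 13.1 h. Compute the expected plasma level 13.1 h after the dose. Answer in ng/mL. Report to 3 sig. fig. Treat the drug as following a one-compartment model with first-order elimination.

2260 ng/mL

Total dose = 8.05 × 106 = 853.3 mg
C₀ = Dose / Vd = 853.3 / 305 = 2.798 mg/L
C = C₀ · e^(−k·t) = 2.798 × e^(−0.01620 × 13.1)
  = 2.798 × 0.8088 = 2.263 mg/L
Convert: 2.263 mg/L × 1000 = 2263 ng/mL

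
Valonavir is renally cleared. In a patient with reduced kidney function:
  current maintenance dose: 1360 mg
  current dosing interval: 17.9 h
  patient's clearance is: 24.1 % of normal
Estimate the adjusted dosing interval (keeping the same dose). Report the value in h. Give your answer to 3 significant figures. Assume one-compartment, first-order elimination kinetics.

74.3 h

To keep the same average steady-state level, dosing rate must scale with clearance.
CL ratio = 24.1 / 100 = 0.2410
New interval (same dose) = 17.9 / 0.2410 = 74.27 h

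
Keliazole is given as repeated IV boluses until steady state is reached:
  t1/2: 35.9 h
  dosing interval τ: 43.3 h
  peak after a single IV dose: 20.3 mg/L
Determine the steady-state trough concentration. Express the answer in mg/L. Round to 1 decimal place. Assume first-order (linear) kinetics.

k = ln2 / t½ = 0.693147 / 35.9 = 0.01931 h⁻¹
e^(−kτ) = e^(−0.01931 × 43.3) = 0.4334
Accumulation ratio R = 1 / (1 − e^(−kτ)) = 1 / (1 − 0.4334) = 1.765
Steady-state trough = C₀ × R × e^(−kτ) = 20.3 × 1.765 × 0.4334 = 15.53 mg/L

15.5 mg/L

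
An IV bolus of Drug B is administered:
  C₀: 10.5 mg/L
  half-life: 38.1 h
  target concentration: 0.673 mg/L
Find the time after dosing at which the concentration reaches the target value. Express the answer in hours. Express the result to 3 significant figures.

151 h

k = ln2 / t½ = 0.693147 / 38.1 = 0.01819 h⁻¹
t = ln(C₀ / C) / k = ln(10.50 / 0.673) / 0.01819
  = ln(15.60) / 0.01819 = 2.747 / 0.01819 = 151.0 h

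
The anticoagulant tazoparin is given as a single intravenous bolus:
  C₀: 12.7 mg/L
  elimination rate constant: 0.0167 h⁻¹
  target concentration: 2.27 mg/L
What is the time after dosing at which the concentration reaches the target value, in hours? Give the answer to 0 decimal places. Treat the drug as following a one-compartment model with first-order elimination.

103 h

t = ln(C₀ / C) / k = ln(12.70 / 2.27) / 0.01670
  = ln(5.595) / 0.01670 = 1.722 / 0.01670 = 103.1 h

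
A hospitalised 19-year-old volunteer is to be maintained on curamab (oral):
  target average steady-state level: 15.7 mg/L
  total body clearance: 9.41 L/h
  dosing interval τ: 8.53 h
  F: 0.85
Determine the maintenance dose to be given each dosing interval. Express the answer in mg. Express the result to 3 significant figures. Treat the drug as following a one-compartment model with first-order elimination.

At steady state, F × (Dose/τ) = Css × CL.
Dose = Css × CL × τ / F = 15.7 × 9.410 × 8.53 / 0.85 = 1483 mg

1480 mg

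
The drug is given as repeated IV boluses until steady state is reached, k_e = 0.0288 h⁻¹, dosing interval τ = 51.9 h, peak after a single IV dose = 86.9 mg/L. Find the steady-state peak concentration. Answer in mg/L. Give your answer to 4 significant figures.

e^(−kτ) = e^(−0.02880 × 51.9) = 0.2243
Accumulation ratio R = 1 / (1 − e^(−kτ)) = 1 / (1 − 0.2243) = 1.289
Steady-state peak = C₀ × R = 86.9 × 1.289 = 112.0 mg/L

112.0 mg/L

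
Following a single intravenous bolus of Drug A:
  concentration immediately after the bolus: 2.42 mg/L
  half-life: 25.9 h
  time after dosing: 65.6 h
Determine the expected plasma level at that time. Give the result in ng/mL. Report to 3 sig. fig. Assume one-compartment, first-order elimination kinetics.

418 ng/mL

k = ln2 / t½ = 0.693147 / 25.9 = 0.02676 h⁻¹
C = C₀ · e^(−k·t) = 2.420 × e^(−0.02676 × 65.6)
  = 2.420 × 0.1728 = 0.4182 mg/L
Convert: 0.4182 mg/L × 1000 = 418.2 ng/mL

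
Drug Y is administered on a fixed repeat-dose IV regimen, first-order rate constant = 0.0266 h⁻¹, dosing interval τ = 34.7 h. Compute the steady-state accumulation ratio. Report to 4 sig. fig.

1.659

e^(−kτ) = e^(−0.02660 × 34.7) = 0.3973
Accumulation ratio R = 1 / (1 − e^(−kτ)) = 1 / (1 − 0.3973) = 1.659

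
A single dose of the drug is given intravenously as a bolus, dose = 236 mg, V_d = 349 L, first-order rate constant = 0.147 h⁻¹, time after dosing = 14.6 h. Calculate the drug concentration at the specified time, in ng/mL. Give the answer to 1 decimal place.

79.1 ng/mL

C₀ = Dose / Vd = 236.0 / 349 = 0.6762 mg/L
C = C₀ · e^(−k·t) = 0.6762 × e^(−0.1470 × 14.6)
  = 0.6762 × 0.1169 = 0.07905 mg/L
Convert: 0.07905 mg/L × 1000 = 79.05 ng/mL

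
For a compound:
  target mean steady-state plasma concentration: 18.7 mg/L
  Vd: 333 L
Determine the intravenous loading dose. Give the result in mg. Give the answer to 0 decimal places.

LD = Css × Vd = 18.7 × 333 = 6227 mg

6227 mg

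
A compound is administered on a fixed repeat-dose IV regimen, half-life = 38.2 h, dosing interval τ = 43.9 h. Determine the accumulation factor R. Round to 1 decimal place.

k = ln2 / t½ = 0.693147 / 38.2 = 0.01815 h⁻¹
e^(−kτ) = e^(−0.01815 × 43.9) = 0.4508
Accumulation ratio R = 1 / (1 − e^(−kτ)) = 1 / (1 − 0.4508) = 1.821

1.8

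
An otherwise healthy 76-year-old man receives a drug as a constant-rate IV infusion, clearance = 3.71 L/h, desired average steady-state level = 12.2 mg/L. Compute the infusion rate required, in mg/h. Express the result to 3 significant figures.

45.3 mg/h

At steady state, infusion rate R₀ = Css × CL = 12.2 × 3.710 = 45.26 mg/h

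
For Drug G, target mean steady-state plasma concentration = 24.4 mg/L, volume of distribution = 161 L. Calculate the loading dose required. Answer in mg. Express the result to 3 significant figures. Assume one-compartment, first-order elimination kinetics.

LD = Css × Vd = 24.4 × 161 = 3928 mg

3930 mg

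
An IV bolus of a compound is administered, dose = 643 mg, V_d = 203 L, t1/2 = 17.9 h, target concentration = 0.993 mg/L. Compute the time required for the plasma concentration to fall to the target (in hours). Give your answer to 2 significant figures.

30 h

C₀ = Dose / Vd = 643.0 / 203 = 3.167 mg/L
k = ln2 / t½ = 0.693147 / 17.9 = 0.03872 h⁻¹
t = ln(C₀ / C) / k = ln(3.167 / 0.993) / 0.03872
  = ln(3.189) / 0.03872 = 1.160 / 0.03872 = 29.96 h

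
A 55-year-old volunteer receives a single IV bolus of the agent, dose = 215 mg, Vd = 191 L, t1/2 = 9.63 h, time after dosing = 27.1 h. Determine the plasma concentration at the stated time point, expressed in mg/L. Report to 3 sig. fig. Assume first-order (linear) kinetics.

C₀ = Dose / Vd = 215.0 / 191 = 1.126 mg/L
k = ln2 / t½ = 0.693147 / 9.63 = 0.07198 h⁻¹
C = C₀ · e^(−k·t) = 1.126 × e^(−0.07198 × 27.1)
  = 1.126 × 0.1422 = 0.1601 mg/L

0.160 mg/L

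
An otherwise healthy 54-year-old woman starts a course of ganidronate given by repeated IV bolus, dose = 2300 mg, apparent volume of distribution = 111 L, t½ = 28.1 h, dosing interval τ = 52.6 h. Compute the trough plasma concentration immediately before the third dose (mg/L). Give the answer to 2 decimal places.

C₀ per dose = Dose / Vd = 2300 / 111 = 20.72 mg/L
k = ln2 / t½ = 0.693147 / 28.1 = 0.02467 h⁻¹
Fraction remaining after one interval: r = e^(−kτ) = e^(−0.02467 × 52.6) = 0.2732
Before dose 3, 2 doses have been given (aged 1τ, 2τ).
C_trough = C₀ × (r + r²) = 20.72 × (0.2732 + 0.07464) = 7.207 mg/L

7.21 mg/L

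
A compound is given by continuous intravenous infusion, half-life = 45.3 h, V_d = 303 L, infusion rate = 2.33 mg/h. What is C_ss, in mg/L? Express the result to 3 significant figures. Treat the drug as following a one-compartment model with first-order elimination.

k = ln2 / t½ = 0.693147 / 45.3 = 0.01530 h⁻¹
CL = k × Vd = 0.01530 × 303 = 4.636 L/h
At steady state Css = R₀ / CL = 2.33 / 4.636 = 0.5026 mg/L

0.503 mg/L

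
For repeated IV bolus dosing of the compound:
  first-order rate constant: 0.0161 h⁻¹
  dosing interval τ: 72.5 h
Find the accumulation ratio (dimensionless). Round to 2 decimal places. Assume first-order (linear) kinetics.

1.45

e^(−kτ) = e^(−0.01610 × 72.5) = 0.3112
Accumulation ratio R = 1 / (1 − e^(−kτ)) = 1 / (1 − 0.3112) = 1.452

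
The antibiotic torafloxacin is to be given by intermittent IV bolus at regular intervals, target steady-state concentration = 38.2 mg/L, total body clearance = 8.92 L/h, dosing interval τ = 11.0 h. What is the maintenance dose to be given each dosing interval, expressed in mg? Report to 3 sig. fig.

3750 mg

At steady state, Dose/τ = Css × CL.
Dose = Css × CL × τ = 38.2 × 8.920 × 11.0 = 3748 mg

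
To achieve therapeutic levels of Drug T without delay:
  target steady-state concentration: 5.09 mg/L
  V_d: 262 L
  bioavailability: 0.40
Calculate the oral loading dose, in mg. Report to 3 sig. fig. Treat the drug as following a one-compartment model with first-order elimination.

LD = Css × Vd / F = 5.09 × 262 / 0.40 = 3334 mg

3330 mg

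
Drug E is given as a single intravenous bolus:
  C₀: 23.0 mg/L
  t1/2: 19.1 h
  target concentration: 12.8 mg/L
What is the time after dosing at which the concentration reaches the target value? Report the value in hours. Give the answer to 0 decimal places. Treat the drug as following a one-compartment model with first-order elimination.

16 h

k = ln2 / t½ = 0.693147 / 19.1 = 0.03629 h⁻¹
t = ln(C₀ / C) / k = ln(23.00 / 12.8) / 0.03629
  = ln(1.797) / 0.03629 = 0.5861 / 0.03629 = 16.15 h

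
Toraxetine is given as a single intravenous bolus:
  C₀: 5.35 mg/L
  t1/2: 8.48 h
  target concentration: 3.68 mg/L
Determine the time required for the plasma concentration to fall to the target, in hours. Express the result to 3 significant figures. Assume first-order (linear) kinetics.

k = ln2 / t½ = 0.693147 / 8.48 = 0.08174 h⁻¹
t = ln(C₀ / C) / k = ln(5.350 / 3.68) / 0.08174
  = ln(1.454) / 0.08174 = 0.3743 / 0.08174 = 4.579 h

4.58 h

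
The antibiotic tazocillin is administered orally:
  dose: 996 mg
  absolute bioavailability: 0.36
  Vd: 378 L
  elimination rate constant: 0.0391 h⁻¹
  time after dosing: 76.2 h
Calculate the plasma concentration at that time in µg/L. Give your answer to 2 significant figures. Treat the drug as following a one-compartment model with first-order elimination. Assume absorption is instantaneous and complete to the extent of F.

Amount reaching circulation = F × Dose = 0.36 × 996.0 = 358.6 mg
C₀ = F·Dose / Vd = 358.6 / 378 = 0.9487 mg/L
C = C₀ · e^(−k·t) = 0.9487 × e^(−0.03910 × 76.2)
  = 0.9487 × 0.05082 = 0.04821 mg/L
Convert: 0.04821 mg/L × 1000 = 48.21 µg/L

48 µg/L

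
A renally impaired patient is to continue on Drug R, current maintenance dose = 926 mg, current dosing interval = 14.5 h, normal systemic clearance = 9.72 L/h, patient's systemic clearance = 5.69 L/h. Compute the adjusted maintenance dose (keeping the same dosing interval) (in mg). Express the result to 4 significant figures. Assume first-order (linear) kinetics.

To keep the same average steady-state level, dosing rate must scale with clearance.
CL ratio = 5.69 / 9.72 = 0.5854
New dose (same interval) = 926 × 0.5854 = 542.1 mg

542.1 mg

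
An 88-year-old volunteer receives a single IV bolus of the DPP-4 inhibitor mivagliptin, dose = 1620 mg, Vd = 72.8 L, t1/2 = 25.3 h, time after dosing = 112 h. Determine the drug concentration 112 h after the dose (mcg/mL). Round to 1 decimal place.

C₀ = Dose / Vd = 1620 / 72.8 = 22.25 mg/L
k = ln2 / t½ = 0.693147 / 25.3 = 0.02740 h⁻¹
C = C₀ · e^(−k·t) = 22.25 × e^(−0.02740 × 112)
  = 22.25 × 0.04648 = 1.034 mg/L
(1.034 mg/L = 1.034 mcg/mL)

1.0 mcg/mL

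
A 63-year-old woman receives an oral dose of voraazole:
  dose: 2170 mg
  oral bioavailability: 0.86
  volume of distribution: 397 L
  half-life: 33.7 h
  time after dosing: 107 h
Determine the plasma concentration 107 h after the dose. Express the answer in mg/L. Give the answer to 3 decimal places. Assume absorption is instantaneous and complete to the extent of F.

0.520 mg/L

Amount reaching circulation = F × Dose = 0.86 × 2170 = 1866 mg
C₀ = F·Dose / Vd = 1866 / 397 = 4.700 mg/L
k = ln2 / t½ = 0.693147 / 33.7 = 0.02057 h⁻¹
C = C₀ · e^(−k·t) = 4.700 × e^(−0.02057 × 107)
  = 4.700 × 0.1107 = 0.5203 mg/L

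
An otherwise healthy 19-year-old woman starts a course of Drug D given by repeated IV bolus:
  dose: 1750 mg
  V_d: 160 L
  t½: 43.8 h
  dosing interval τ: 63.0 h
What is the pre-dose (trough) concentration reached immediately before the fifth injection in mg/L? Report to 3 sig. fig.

C₀ per dose = Dose / Vd = 1750 / 160 = 10.94 mg/L
k = ln2 / t½ = 0.693147 / 43.8 = 0.01583 h⁻¹
Fraction remaining after one interval: r = e^(−kτ) = e^(−0.01583 × 63.0) = 0.3689
Before dose 5, 4 doses have been given (aged 1τ, 2τ, 3τ, 4τ).
C_trough = C₀ × (r + r² + … + r^4) = C₀ × r(1−r^4)/(1−r)
        = 10.94 × 0.3689 × (1 − 0.01852) / (1 − 0.3689) = 6.276 mg/L

6.28 mg/L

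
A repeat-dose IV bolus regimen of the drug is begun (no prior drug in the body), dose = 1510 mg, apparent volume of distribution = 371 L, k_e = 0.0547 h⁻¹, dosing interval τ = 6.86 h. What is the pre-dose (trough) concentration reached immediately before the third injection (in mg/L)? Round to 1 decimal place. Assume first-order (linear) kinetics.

C₀ per dose = Dose / Vd = 1510 / 371 = 4.070 mg/L
Fraction remaining after one interval: r = e^(−kτ) = e^(−0.05470 × 6.86) = 0.6871
Before dose 3, 2 doses have been given (aged 1τ, 2τ).
C_trough = C₀ × (r + r²) = 4.070 × (0.6871 + 0.4721) = 4.718 mg/L

4.7 mg/L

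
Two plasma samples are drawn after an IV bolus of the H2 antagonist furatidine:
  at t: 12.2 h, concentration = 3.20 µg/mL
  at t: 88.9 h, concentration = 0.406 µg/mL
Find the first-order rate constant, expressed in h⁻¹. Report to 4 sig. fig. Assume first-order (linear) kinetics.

k = ln(C₁/C₂) / (t₂ − t₁) = ln(3.20/0.406) / (88.9 − 12.2)
  = 2.065 / 76.70 = 0.02692 h⁻¹

0.02692 h⁻¹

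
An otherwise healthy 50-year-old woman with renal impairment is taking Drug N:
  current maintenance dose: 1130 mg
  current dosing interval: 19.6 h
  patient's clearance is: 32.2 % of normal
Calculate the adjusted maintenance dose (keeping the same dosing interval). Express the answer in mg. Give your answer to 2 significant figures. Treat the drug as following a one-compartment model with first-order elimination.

To keep the same average steady-state level, dosing rate must scale with clearance.
CL ratio = 32.2 / 100 = 0.3220
New dose (same interval) = 1130 × 0.3220 = 363.9 mg

360 mg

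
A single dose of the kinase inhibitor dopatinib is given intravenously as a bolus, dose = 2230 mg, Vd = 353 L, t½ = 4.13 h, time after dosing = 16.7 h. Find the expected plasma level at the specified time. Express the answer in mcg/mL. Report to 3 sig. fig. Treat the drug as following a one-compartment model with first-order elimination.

C₀ = Dose / Vd = 2230 / 353 = 6.317 mg/L
k = ln2 / t½ = 0.693147 / 4.13 = 0.1678 h⁻¹
C = C₀ · e^(−k·t) = 6.317 × e^(−0.1678 × 16.7)
  = 6.317 × 0.06067 = 0.3833 mg/L
(0.3833 mg/L = 0.3833 mcg/mL)

0.383 mcg/mL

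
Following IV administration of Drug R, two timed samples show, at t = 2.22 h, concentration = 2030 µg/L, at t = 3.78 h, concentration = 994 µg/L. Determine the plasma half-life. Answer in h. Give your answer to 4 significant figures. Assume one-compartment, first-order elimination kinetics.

k = ln(C₁/C₂) / (t₂ − t₁) = ln(2030/994) / (3.78 − 2.22)
  = 0.7141 / 1.560 = 0.4578 h⁻¹
t½ = ln2 / k = 0.693147 / 0.4578 = 1.514 h

1.514 h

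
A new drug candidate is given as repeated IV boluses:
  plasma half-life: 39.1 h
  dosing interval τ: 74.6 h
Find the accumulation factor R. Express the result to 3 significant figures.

k = ln2 / t½ = 0.693147 / 39.1 = 0.01773 h⁻¹
e^(−kτ) = e^(−0.01773 × 74.6) = 0.2664
Accumulation ratio R = 1 / (1 − e^(−kτ)) = 1 / (1 − 0.2664) = 1.363

1.36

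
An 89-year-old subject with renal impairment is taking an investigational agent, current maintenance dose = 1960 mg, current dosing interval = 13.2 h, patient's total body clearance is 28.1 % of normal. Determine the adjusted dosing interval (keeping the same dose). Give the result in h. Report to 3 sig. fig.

To keep the same average steady-state level, dosing rate must scale with clearance.
CL ratio = 28.1 / 100 = 0.2810
New interval (same dose) = 13.2 / 0.2810 = 46.98 h

47.0 h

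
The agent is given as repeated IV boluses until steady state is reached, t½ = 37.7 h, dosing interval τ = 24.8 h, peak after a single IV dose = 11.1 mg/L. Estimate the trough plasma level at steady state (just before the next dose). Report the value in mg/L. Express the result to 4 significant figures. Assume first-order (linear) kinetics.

k = ln2 / t½ = 0.693147 / 37.7 = 0.01839 h⁻¹
e^(−kτ) = e^(−0.01839 × 24.8) = 0.6338
Accumulation ratio R = 1 / (1 − e^(−kτ)) = 1 / (1 − 0.6338) = 2.731
Steady-state trough = C₀ × R × e^(−kτ) = 11.1 × 2.731 × 0.6338 = 19.21 mg/L

19.21 mg/L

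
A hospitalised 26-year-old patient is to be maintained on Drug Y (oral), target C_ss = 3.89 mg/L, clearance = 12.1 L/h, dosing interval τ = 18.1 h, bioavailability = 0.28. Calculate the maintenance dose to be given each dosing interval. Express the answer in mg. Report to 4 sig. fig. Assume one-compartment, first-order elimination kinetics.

At steady state, F × (Dose/τ) = Css × CL.
Dose = Css × CL × τ / F = 3.89 × 12.10 × 18.1 / 0.28 = 3043 mg

3043 mg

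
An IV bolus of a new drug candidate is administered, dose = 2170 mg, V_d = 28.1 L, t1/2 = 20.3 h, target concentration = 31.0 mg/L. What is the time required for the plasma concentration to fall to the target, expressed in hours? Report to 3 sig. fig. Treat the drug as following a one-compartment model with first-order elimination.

26.7 h

C₀ = Dose / Vd = 2170 / 28.1 = 77.22 mg/L
k = ln2 / t½ = 0.693147 / 20.3 = 0.03415 h⁻¹
t = ln(C₀ / C) / k = ln(77.22 / 31.0) / 0.03415
  = ln(2.491) / 0.03415 = 0.9127 / 0.03415 = 26.73 h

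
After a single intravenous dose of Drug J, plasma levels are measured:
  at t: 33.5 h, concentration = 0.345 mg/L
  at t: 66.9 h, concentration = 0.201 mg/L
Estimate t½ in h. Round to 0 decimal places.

k = ln(C₁/C₂) / (t₂ − t₁) = ln(0.345/0.201) / (66.9 − 33.5)
  = 0.5402 / 33.40 = 0.01617 h⁻¹
t½ = ln2 / k = 0.693147 / 0.01617 = 42.87 h

43 h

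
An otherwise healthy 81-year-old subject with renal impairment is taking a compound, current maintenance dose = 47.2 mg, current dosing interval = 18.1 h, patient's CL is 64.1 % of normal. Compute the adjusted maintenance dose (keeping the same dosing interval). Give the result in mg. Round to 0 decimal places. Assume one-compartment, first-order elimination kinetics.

30 mg

To keep the same average steady-state level, dosing rate must scale with clearance.
CL ratio = 64.1 / 100 = 0.6410
New dose (same interval) = 47.2 × 0.6410 = 30.26 mg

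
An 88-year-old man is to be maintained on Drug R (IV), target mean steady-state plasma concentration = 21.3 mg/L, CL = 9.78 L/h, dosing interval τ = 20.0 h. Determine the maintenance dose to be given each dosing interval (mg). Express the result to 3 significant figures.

At steady state, Dose/τ = Css × CL.
Dose = Css × CL × τ = 21.3 × 9.780 × 20.0 = 4166 mg

4170 mg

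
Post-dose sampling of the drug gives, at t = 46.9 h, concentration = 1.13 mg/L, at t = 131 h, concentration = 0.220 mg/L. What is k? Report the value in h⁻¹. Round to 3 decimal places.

k = ln(C₁/C₂) / (t₂ − t₁) = ln(1.13/0.220) / (131 − 46.9)
  = 1.636 / 84.10 = 0.01945 h⁻¹

0.019 h⁻¹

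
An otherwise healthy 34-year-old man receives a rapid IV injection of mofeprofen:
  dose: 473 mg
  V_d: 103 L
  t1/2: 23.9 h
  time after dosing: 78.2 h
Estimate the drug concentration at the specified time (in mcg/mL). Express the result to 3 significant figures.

0.475 mcg/mL

C₀ = Dose / Vd = 473.0 / 103 = 4.592 mg/L
k = ln2 / t½ = 0.693147 / 23.9 = 0.02900 h⁻¹
C = C₀ · e^(−k·t) = 4.592 × e^(−0.02900 × 78.2)
  = 4.592 × 0.1035 = 0.4753 mg/L
(0.4753 mg/L = 0.4753 mcg/mL)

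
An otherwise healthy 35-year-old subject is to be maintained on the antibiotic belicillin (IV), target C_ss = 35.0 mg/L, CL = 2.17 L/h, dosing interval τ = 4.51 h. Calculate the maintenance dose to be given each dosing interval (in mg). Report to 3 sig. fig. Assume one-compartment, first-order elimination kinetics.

At steady state, Dose/τ = Css × CL.
Dose = Css × CL × τ = 35.0 × 2.170 × 4.51 = 342.5 mg

343 mg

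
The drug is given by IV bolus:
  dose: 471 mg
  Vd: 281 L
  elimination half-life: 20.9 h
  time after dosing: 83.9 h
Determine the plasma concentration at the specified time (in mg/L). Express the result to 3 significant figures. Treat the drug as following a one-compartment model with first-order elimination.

C₀ = Dose / Vd = 471.0 / 281 = 1.676 mg/L
k = ln2 / t½ = 0.693147 / 20.9 = 0.03316 h⁻¹
C = C₀ · e^(−k·t) = 1.676 × e^(−0.03316 × 83.9)
  = 1.676 × 0.06191 = 0.1038 mg/L

0.104 mg/L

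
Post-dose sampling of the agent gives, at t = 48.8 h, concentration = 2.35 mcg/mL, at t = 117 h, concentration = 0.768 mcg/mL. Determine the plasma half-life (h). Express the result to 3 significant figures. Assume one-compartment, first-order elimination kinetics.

k = ln(C₁/C₂) / (t₂ − t₁) = ln(2.35/0.768) / (117 − 48.8)
  = 1.118 / 68.20 = 0.01639 h⁻¹
t½ = ln2 / k = 0.693147 / 0.01639 = 42.29 h

42.3 h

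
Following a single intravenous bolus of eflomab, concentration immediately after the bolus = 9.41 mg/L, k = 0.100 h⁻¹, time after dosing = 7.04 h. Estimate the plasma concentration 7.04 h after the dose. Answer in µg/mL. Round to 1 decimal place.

4.7 µg/mL

C = C₀ · e^(−k·t) = 9.410 × e^(−0.1000 × 7.04)
  = 9.410 × 0.4946 = 4.654 mg/L
(4.654 mg/L = 4.654 µg/mL)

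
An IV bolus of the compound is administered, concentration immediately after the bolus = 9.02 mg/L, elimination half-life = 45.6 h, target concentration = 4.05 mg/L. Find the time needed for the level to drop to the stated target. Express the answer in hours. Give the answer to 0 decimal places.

k = ln2 / t½ = 0.693147 / 45.6 = 0.01520 h⁻¹
t = ln(C₀ / C) / k = ln(9.020 / 4.05) / 0.01520
  = ln(2.227) / 0.01520 = 0.8007 / 0.01520 = 52.68 h

53 h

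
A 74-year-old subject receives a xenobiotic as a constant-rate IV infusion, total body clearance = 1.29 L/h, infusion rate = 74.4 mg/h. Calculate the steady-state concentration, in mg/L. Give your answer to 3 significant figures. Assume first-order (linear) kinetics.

At steady state Css = R₀ / CL = 74.4 / 1.290 = 57.67 mg/L

57.7 mg/L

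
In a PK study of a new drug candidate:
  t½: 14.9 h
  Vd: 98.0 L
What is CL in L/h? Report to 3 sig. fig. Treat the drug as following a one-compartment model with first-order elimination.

k = ln2 / t½ = 0.693147 / 14.9 = 0.04652 h⁻¹
CL = k × Vd = 0.04652 × 98.0 = 4.559 L/h

4.56 L/h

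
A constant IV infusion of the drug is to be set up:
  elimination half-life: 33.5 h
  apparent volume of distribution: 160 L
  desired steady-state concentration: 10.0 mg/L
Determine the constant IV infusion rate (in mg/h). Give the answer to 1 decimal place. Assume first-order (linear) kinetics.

k = ln2 / t½ = 0.693147 / 33.5 = 0.02069 h⁻¹
CL = k × Vd = 0.02069 × 160 = 3.310 L/h
At steady state, infusion rate R₀ = Css × CL = 10.0 × 3.310 = 33.10 mg/h

33.1 mg/h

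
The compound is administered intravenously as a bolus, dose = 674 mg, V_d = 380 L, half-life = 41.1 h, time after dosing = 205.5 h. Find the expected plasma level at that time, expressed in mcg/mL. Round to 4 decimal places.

0.0554 mcg/mL

C₀ = Dose / Vd = 674.0 / 380 = 1.774 mg/L
k = ln2 / t½ = 0.693147 / 41.1 = 0.01686 h⁻¹
t / t½ = 205.5 / 41.1 = 5 half-lives
C = C₀ × (1/2)^5 = 1.774 × 0.03125 = 0.05544 mg/L
(0.05544 mg/L = 0.05544 mcg/mL)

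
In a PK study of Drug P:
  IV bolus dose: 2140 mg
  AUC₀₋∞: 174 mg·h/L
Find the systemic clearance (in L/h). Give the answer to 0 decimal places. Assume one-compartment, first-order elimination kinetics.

CL = Dose / AUC = 2140 / 174 = 12.30 L/h

12 L/h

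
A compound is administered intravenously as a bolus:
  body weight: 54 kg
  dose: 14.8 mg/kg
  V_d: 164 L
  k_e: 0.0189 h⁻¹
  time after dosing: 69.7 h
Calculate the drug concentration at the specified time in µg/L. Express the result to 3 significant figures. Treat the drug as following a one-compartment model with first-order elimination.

1310 µg/L

Total dose = 14.8 × 54 = 799.2 mg
C₀ = Dose / Vd = 799.2 / 164 = 4.873 mg/L
C = C₀ · e^(−k·t) = 4.873 × e^(−0.01890 × 69.7)
  = 4.873 × 0.2678 = 1.305 mg/L
Convert: 1.305 mg/L × 1000 = 1305 µg/L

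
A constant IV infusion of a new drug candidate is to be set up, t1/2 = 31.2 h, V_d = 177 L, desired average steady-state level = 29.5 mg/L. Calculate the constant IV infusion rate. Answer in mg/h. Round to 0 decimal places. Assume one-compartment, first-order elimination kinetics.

k = ln2 / t½ = 0.693147 / 31.2 = 0.02222 h⁻¹
CL = k × Vd = 0.02222 × 177 = 3.933 L/h
At steady state, infusion rate R₀ = Css × CL = 29.5 × 3.933 = 116.0 mg/h

116 mg/h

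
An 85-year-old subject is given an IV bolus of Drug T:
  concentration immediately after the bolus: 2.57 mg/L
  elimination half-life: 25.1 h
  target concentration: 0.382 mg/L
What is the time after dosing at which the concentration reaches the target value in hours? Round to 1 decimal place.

k = ln2 / t½ = 0.693147 / 25.1 = 0.02762 h⁻¹
t = ln(C₀ / C) / k = ln(2.570 / 0.382) / 0.02762
  = ln(6.728) / 0.02762 = 1.906 / 0.02762 = 69.01 h

69.0 h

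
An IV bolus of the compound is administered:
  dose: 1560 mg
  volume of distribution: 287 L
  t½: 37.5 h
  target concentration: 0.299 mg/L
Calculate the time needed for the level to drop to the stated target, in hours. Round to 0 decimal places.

C₀ = Dose / Vd = 1560 / 287 = 5.436 mg/L
k = ln2 / t½ = 0.693147 / 37.5 = 0.01848 h⁻¹
t = ln(C₀ / C) / k = ln(5.436 / 0.299) / 0.01848
  = ln(18.18) / 0.01848 = 2.900 / 0.01848 = 156.9 h

157 h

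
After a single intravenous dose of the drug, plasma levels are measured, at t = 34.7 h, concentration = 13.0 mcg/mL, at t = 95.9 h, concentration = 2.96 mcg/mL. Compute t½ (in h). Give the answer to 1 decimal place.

28.7 h

k = ln(C₁/C₂) / (t₂ − t₁) = ln(13.0/2.96) / (95.9 − 34.7)
  = 1.480 / 61.20 = 0.02418 h⁻¹
t½ = ln2 / k = 0.693147 / 0.02418 = 28.67 h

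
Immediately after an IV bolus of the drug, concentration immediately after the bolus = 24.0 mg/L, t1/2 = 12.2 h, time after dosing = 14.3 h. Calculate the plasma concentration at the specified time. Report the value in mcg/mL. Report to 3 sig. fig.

k = ln2 / t½ = 0.693147 / 12.2 = 0.05682 h⁻¹
C = C₀ · e^(−k·t) = 24.00 × e^(−0.05682 × 14.3)
  = 24.00 × 0.4437 = 10.65 mg/L
(10.65 mg/L = 10.65 mcg/mL)

10.7 mcg/mL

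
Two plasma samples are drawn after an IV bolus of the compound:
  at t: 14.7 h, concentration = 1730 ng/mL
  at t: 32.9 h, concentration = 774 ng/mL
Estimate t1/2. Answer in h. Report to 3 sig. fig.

k = ln(C₁/C₂) / (t₂ − t₁) = ln(1730/774) / (32.9 − 14.7)
  = 0.8043 / 18.20 = 0.04419 h⁻¹
t½ = ln2 / k = 0.693147 / 0.04419 = 15.69 h

15.7 h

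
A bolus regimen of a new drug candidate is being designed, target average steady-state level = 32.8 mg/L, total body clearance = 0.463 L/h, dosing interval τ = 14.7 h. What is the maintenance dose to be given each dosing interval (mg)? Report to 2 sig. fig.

At steady state, Dose/τ = Css × CL.
Dose = Css × CL × τ = 32.8 × 0.4630 × 14.7 = 223.2 mg

220 mg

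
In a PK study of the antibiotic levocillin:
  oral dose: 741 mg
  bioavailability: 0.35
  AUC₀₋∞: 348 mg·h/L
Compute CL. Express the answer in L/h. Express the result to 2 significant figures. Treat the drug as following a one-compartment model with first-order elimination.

0.75 L/h

CL = F·Dose / AUC = 0.35 × 741 / 348 = 0.7453 L/h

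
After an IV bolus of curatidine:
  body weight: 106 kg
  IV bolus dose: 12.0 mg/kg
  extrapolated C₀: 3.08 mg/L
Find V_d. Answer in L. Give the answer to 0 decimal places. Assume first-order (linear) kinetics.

Dose = 12.0 × 106 = 1272 mg
Vd = Dose / C₀ = 1272 / 3.08 = 413.0 L

413 L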